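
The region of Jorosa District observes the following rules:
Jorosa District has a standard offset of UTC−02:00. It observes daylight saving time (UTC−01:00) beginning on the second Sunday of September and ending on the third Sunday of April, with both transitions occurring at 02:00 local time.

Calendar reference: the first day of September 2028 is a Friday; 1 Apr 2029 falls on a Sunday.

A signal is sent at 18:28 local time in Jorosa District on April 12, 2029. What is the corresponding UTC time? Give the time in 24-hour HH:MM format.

19:28

1 September 2028 is a Friday, so the first Sunday is September 3 and the second is September 10.
1 April 2029 is a Sunday, so the first Sunday is April 1 and the third is April 15.
April 12, 2029 lies within the daylight-saving period (10 September 2028 – 15 April 2029), so Jorosa District is on daylight time, UTC−01:00.
18:28 local + 1h = 19:28 UTC.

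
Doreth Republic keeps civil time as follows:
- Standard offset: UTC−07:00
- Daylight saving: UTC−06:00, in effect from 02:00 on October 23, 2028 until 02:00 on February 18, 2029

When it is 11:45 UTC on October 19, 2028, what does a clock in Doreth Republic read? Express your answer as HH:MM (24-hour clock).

04:45

At the standard offset (UTC−07:00), 11:45 UTC − 7h = 04:45 Doreth Republic standard time.
The standard-time date in Doreth Republic, October 19, 2028, is outside the daylight-saving period (23 October 2028 – 18 February 2029), so Doreth Republic is on standard time, UTC−07:00.
11:45 UTC − 7h = 04:45 local.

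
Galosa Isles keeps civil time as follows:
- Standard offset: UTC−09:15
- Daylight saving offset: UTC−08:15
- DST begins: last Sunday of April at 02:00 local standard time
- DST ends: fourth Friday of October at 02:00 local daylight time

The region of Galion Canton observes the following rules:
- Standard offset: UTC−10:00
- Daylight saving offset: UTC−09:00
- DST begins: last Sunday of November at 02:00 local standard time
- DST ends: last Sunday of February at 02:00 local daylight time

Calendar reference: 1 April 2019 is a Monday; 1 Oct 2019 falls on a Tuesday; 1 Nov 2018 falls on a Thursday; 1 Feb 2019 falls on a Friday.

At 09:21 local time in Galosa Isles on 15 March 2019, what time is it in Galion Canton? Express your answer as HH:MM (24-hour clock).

1 April 2019 is a Monday, so Sundays fall on 7, 14, 21, 28; the last is April 28.
1 October 2019 is a Tuesday, so the first Friday is October 4 and the fourth is October 25.
15 March 2019 does not fall between 28 April and 25 October, so daylight saving is not in effect and Galosa Isles is at UTC−09:15.
09:21 Galosa Isles + 9h15m = 18:36 UTC.
1 November 2018 is a Thursday, so Sundays fall on 4, 11, 18, 25; the last is November 25.
1 February 2019 is a Friday, so Sundays fall on 3, 10, 17, 24; the last is February 24.
At the standard offset (UTC−10:00), 18:36 UTC − 10h = 08:36 Galion Canton standard time.
The standard-time date in Galion Canton, 15 March 2019, does not fall between 25 November 2018 and 24 February 2019, so daylight saving is not in effect and Galion Canton is at UTC−10:00.
18:36 UTC − 10h = 08:36 Galion Canton.

08:36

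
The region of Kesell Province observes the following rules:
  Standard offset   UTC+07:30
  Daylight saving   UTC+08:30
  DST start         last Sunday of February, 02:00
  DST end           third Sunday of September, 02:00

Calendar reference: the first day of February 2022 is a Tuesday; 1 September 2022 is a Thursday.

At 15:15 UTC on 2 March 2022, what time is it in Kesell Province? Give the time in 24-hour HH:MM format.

23:45

1 February 2022 is a Tuesday, so Sundays fall on 6, 13, 20, 27; the last is February 27.
1 September 2022 is a Thursday, so the first Sunday is September 4 and the third is September 18.
At the standard offset (UTC+07:30), 15:15 UTC + 7h30m = 22:45 Kesell Province standard time.
The standard-time date in Kesell Province, 2 March 2022, lies within the daylight-saving period (27 February – 18 September), so Kesell Province is on daylight time, UTC+08:30.
15:15 UTC + 8h30m = 23:45 local.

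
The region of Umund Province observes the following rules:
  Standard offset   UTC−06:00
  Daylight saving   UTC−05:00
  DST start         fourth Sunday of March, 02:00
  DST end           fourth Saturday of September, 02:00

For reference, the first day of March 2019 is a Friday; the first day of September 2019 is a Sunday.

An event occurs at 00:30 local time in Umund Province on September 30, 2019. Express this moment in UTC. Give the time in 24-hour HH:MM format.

06:30

1 March 2019 is a Friday, so the first Sunday is March 3 and the fourth is March 24.
1 September 2019 is a Sunday, so the first Saturday is September 7 and the fourth is September 28.
Daylight saving runs 24 March – 28 September; September 30, 2019 is outside that window, so Umund Province is on standard time at UTC−06:00.
00:30 local + 6h = 06:30 UTC.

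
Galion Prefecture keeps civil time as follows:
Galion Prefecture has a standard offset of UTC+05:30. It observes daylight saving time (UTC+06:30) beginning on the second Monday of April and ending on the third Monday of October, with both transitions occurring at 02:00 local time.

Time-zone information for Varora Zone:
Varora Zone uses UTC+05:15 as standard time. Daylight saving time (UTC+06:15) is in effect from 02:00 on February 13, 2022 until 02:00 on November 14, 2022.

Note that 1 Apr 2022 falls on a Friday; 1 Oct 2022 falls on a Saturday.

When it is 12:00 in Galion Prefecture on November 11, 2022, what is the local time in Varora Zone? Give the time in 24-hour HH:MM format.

1 April 2022 is a Friday, so the first Monday is April 4 and the second is April 11.
1 October 2022 is a Saturday, so the first Monday is October 3 and the third is October 17.
November 11, 2022 is outside the daylight-saving period (11 April – 17 October), so Galion Prefecture is on standard time, UTC+05:30.
12:00 Galion Prefecture − 5h30m = 06:30 UTC.
At the standard offset (UTC+05:15), 06:30 UTC + 5h15m = 11:45 Varora Zone standard time.
Daylight saving runs 13 February – 14 November; the standard-time date in Varora Zone, November 11, 2022, is inside that window, so Varora Zone is at UTC+06:15.
06:30 UTC + 6h15m = 12:45 Varora Zone.

12:45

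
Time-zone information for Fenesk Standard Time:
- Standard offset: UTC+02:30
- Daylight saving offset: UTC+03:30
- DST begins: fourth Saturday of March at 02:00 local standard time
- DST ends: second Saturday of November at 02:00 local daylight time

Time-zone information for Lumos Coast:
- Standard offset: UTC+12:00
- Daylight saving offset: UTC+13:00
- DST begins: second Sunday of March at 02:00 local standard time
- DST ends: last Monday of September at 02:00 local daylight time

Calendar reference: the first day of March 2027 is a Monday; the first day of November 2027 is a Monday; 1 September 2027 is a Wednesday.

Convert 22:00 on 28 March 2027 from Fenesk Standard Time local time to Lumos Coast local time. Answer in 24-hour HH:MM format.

07:30

1 March 2027 is a Monday, so the first Saturday is March 6 and the fourth is March 27.
1 November 2027 is a Monday, so the first Saturday is November 6 and the second is November 13.
28 March 2027 falls between 27 March and 13 November, so daylight saving is in effect and Fenesk Standard Time is at UTC+03:30.
22:00 Fenesk Standard Time − 3h30m = 18:30 UTC.
1 March 2027 is a Monday, so the first Sunday is March 7 and the second is March 14.
1 September 2027 is a Wednesday, so Mondays fall on 6, 13, 20, 27; the last is September 27.
At the standard offset (UTC+12:00), 18:30 UTC + 12h = 06:30 Lumos Coast standard time (rolling into the next day, 29 March 2027).
Daylight saving runs 14 March – 27 September; the standard-time date in Lumos Coast, 29 March 2027, is inside that window, so Lumos Coast is at UTC+13:00.
18:30 UTC + 13h = 07:30 Lumos Coast (rolling into the next day, 29 March 2027).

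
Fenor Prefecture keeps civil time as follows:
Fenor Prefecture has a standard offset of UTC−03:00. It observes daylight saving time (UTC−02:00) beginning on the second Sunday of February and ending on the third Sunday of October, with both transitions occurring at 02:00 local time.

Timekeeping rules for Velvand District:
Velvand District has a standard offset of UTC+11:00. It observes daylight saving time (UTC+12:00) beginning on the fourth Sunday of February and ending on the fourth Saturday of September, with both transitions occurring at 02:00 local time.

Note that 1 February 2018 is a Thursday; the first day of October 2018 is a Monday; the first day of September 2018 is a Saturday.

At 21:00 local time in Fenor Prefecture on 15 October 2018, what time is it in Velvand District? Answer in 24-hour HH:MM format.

1 February 2018 is a Thursday, so the first Sunday is February 4 and the second is February 11.
1 October 2018 is a Monday, so the first Sunday is October 7 and the third is October 21.
Daylight saving runs 11 February – 21 October; 15 October 2018 is inside that window, so Fenor Prefecture is at UTC−02:00.
21:00 Fenor Prefecture + 2h = 23:00 UTC.
1 February 2018 is a Thursday, so the first Sunday is February 4 and the fourth is February 25.
1 September 2018 is a Saturday, so the first Saturday is September 1 and the fourth is September 22.
At the standard offset (UTC+11:00), 23:00 UTC + 11h = 10:00 Velvand District standard time (rolling into the next day, 16 October 2018).
The standard-time date in Velvand District, 16 October 2018, is outside the daylight-saving period (25 February – 22 September), so Velvand District is on standard time, UTC+11:00.
23:00 UTC + 11h = 10:00 Velvand District (rolling into the next day, 16 October 2018).

10:00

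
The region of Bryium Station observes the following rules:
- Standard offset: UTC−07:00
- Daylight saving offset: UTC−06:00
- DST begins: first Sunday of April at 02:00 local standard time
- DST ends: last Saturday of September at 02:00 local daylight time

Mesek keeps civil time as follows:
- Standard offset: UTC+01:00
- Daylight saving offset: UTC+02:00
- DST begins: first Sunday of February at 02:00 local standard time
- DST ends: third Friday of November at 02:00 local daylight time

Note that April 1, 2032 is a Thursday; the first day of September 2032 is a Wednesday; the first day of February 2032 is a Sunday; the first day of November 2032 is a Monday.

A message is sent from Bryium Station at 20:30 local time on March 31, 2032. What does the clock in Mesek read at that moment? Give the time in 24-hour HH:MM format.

1 April 2032 is a Thursday, so the first Sunday is April 4.
1 September 2032 is a Wednesday, so Saturdays fall on 4, 11, 18, 25; the last is September 25.
March 31, 2032 is outside the daylight-saving period (4 April – 25 September), so Bryium Station is on standard time, UTC−07:00.
20:30 Bryium Station + 7h = 03:30 UTC (rolling into the next day, 1 April 2032).
1 February 2032 is a Sunday, so the first Sunday is February 1.
1 November 2032 is a Monday, so the first Friday is November 5 and the third is November 19.
At the standard offset (UTC+01:00), 03:30 UTC + 1h = 04:30 Mesek standard time.
Daylight saving runs 1 February – 19 November; the standard-time date in Mesek, April 1, 2032, is inside that window, so Mesek is at UTC+02:00.
03:30 UTC + 2h = 05:30 Mesek.

05:30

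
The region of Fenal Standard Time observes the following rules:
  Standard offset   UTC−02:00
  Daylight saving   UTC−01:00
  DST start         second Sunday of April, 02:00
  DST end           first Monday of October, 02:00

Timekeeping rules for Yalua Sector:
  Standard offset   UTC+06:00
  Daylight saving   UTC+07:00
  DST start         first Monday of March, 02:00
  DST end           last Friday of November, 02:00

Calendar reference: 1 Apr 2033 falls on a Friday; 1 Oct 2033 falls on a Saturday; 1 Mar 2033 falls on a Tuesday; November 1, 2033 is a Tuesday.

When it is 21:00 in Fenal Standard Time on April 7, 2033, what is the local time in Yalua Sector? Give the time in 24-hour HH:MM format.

1 April 2033 is a Friday, so the first Sunday is April 3 and the second is April 10.
1 October 2033 is a Saturday, so the first Monday is October 3.
April 7, 2033 is outside the daylight-saving period (10 April – 3 October), so Fenal Standard Time is on standard time, UTC−02:00.
21:00 Fenal Standard Time + 2h = 23:00 UTC.
1 March 2033 is a Tuesday, so the first Monday is March 7.
1 November 2033 is a Tuesday, so Fridays fall on 4, 11, 18, 25; the last is November 25.
At the standard offset (UTC+06:00), 23:00 UTC + 6h = 05:00 Yalua Sector standard time (rolling into the next day, 8 April 2033).
Daylight saving runs 7 March – 25 November; the standard-time date in Yalua Sector, April 8, 2033, is inside that window, so Yalua Sector is at UTC+07:00.
23:00 UTC + 7h = 06:00 Yalua Sector (rolling into the next day, 8 April 2033).

06:00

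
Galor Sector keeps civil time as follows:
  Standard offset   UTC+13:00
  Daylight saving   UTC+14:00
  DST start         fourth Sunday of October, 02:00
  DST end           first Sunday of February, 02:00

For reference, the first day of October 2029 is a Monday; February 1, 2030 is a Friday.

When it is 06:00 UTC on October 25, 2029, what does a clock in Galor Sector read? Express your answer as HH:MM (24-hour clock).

19:00

1 October 2029 is a Monday, so the first Sunday is October 7 and the fourth is October 28.
1 February 2030 is a Friday, so the first Sunday is February 3.
At the standard offset (UTC+13:00), 06:00 UTC + 13h = 19:00 Galor Sector standard time.
The standard-time date in Galor Sector, October 25, 2029, is outside the daylight-saving period (28 October 2029 – 3 February 2030), so Galor Sector is on standard time, UTC+13:00.
06:00 UTC + 13h = 19:00 local.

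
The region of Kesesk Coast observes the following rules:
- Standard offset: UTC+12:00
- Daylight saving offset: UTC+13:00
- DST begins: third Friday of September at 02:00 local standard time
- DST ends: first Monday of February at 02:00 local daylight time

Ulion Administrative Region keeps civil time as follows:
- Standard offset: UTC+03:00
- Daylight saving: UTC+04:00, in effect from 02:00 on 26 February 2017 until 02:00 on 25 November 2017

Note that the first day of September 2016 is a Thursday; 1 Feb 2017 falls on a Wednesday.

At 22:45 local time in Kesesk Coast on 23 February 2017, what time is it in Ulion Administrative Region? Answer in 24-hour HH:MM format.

13:45

1 September 2016 is a Thursday, so the first Friday is September 2 and the third is September 16.
1 February 2017 is a Wednesday, so the first Monday is February 6.
Daylight saving runs 16 September 2016 – 6 February 2017; 23 February 2017 is outside that window, so Kesesk Coast is on standard time at UTC+12:00.
22:45 Kesesk Coast − 12h = 10:45 UTC.
At the standard offset (UTC+03:00), 10:45 UTC + 3h = 13:45 Ulion Administrative Region standard time.
The standard-time date in Ulion Administrative Region, 23 February 2017, is outside the daylight-saving period (26 February – 25 November), so Ulion Administrative Region is on standard time, UTC+03:00.
10:45 UTC + 3h = 13:45 Ulion Administrative Region.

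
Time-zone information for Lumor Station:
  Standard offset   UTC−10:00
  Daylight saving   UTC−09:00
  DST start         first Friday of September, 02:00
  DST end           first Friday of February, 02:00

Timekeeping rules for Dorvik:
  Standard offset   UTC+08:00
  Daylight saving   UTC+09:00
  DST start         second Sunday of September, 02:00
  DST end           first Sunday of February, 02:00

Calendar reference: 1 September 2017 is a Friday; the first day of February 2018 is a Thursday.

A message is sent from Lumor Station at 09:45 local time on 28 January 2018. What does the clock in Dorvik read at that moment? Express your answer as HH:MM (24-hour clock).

03:45

1 September 2017 is a Friday, so the first Friday is September 1.
1 February 2018 is a Thursday, so the first Friday is February 2.
28 January 2018 lies within the daylight-saving period (1 September 2017 – 2 February 2018), so Lumor Station is on daylight time, UTC−09:00.
09:45 Lumor Station + 9h = 18:45 UTC.
1 September 2017 is a Friday, so the first Sunday is September 3 and the second is September 10.
1 February 2018 is a Thursday, so the first Sunday is February 4.
At the standard offset (UTC+08:00), 18:45 UTC + 8h = 02:45 Dorvik standard time (rolling into the next day, 29 January 2018).
The standard-time date in Dorvik, 29 January 2018, lies within the daylight-saving period (10 September 2017 – 4 February 2018), so Dorvik is on daylight time, UTC+09:00.
18:45 UTC + 9h = 03:45 Dorvik (rolling into the next day, 29 January 2018).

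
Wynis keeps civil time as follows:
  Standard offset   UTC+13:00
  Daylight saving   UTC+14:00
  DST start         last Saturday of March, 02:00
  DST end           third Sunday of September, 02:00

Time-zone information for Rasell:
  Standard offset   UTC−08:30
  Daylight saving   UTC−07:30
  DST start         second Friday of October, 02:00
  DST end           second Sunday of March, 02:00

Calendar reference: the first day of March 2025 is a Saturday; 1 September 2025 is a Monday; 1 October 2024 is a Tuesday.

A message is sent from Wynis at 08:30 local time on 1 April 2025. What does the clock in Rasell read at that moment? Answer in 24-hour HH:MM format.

1 March 2025 is a Saturday, so Saturdays fall on 1, 8, 15, 22, 29; the last is March 29.
1 September 2025 is a Monday, so the first Sunday is September 7 and the third is September 21.
Daylight saving runs 29 March – 21 September; 1 April 2025 is inside that window, so Wynis is at UTC+14:00.
08:30 Wynis − 14h = 18:30 UTC (rolling into the previous day, 31 March 2025).
1 October 2024 is a Tuesday, so the first Friday is October 4 and the second is October 11.
1 March 2025 is a Saturday, so the first Sunday is March 2 and the second is March 9.
At the standard offset (UTC−08:30), 18:30 UTC − 8h30m = 10:00 Rasell standard time.
The standard-time date in Rasell, 31 March 2025, is outside the daylight-saving period (11 October 2024 – 9 March 2025), so Rasell is on standard time, UTC−08:30.
18:30 UTC − 8h30m = 10:00 Rasell.

10:00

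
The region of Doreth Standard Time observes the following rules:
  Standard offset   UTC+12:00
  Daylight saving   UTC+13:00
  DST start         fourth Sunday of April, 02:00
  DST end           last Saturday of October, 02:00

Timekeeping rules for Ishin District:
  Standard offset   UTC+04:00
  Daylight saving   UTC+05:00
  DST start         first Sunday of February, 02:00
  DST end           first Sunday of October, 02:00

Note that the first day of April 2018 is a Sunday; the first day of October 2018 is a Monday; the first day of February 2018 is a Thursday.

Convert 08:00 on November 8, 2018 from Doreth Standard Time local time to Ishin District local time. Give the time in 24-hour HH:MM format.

1 April 2018 is a Sunday, so the first Sunday is April 1 and the fourth is April 22.
1 October 2018 is a Monday, so Saturdays fall on 6, 13, 20, 27; the last is October 27.
November 8, 2018 is outside the daylight-saving period (22 April – 27 October), so Doreth Standard Time is on standard time, UTC+12:00.
08:00 Doreth Standard Time − 12h = 20:00 UTC (rolling into the previous day, 7 November 2018).
1 February 2018 is a Thursday, so the first Sunday is February 4.
1 October 2018 is a Monday, so the first Sunday is October 7.
At the standard offset (UTC+04:00), 20:00 UTC + 4h = 00:00 Ishin District standard time (rolling into the next day, 8 November 2018).
The standard-time date in Ishin District, November 8, 2018, is outside the daylight-saving period (4 February – 7 October), so Ishin District is on standard time, UTC+04:00.
20:00 UTC + 4h = 00:00 Ishin District (rolling into the next day, 8 November 2018).

00:00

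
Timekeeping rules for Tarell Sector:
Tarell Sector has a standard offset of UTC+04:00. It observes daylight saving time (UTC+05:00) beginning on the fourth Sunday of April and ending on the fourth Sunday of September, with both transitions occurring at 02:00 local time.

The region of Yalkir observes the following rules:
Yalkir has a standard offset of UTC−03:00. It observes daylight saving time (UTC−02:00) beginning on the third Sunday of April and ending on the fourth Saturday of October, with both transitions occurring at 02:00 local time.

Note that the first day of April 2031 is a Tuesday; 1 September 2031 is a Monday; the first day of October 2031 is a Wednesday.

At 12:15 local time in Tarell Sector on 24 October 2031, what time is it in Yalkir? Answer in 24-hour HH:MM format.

1 April 2031 is a Tuesday, so the first Sunday is April 6 and the fourth is April 27.
1 September 2031 is a Monday, so the first Sunday is September 7 and the fourth is September 28.
24 October 2031 is outside the daylight-saving period (27 April – 28 September), so Tarell Sector is on standard time, UTC+04:00.
12:15 Tarell Sector − 4h = 08:15 UTC.
1 April 2031 is a Tuesday, so the first Sunday is April 6 and the third is April 20.
1 October 2031 is a Wednesday, so the first Saturday is October 4 and the fourth is October 25.
At the standard offset (UTC−03:00), 08:15 UTC − 3h = 05:15 Yalkir standard time.
The standard-time date in Yalkir, 24 October 2031, falls between 20 April and 25 October, so daylight saving is in effect and Yalkir is at UTC−02:00.
08:15 UTC − 2h = 06:15 Yalkir.

06:15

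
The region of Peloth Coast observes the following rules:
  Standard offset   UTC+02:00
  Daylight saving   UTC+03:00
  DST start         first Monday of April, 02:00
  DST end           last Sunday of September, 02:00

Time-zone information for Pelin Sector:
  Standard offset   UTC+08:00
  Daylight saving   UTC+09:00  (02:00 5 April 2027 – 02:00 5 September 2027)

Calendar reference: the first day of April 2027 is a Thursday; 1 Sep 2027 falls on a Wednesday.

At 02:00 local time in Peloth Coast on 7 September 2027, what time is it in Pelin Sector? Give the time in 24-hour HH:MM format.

1 April 2027 is a Thursday, so the first Monday is April 5.
1 September 2027 is a Wednesday, so Sundays fall on 5, 12, 19, 26; the last is September 26.
7 September 2027 lies within the daylight-saving period (5 April – 26 September), so Peloth Coast is on daylight time, UTC+03:00.
02:00 Peloth Coast − 3h = 23:00 UTC (rolling into the previous day, 6 September 2027).
At the standard offset (UTC+08:00), 23:00 UTC + 8h = 07:00 Pelin Sector standard time (rolling into the next day, 7 September 2027).
The standard-time date in Pelin Sector, 7 September 2027, does not fall between 5 April and 5 September, so daylight saving is not in effect and Pelin Sector is at UTC+08:00.
23:00 UTC + 8h = 07:00 Pelin Sector (rolling into the next day, 7 September 2027).

07:00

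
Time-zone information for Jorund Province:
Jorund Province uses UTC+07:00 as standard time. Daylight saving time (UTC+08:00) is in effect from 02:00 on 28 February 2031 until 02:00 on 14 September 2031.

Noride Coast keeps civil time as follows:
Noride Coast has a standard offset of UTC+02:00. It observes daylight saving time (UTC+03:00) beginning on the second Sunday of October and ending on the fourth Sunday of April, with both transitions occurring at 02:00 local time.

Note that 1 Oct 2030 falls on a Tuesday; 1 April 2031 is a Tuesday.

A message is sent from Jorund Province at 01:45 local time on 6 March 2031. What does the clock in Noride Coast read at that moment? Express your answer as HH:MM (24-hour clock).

6 March 2031 lies within the daylight-saving period (28 February – 14 September), so Jorund Province is on daylight time, UTC+08:00.
01:45 Jorund Province − 8h = 17:45 UTC (rolling into the previous day, 5 March 2031).
1 October 2030 is a Tuesday, so the first Sunday is October 6 and the second is October 13.
1 April 2031 is a Tuesday, so the first Sunday is April 6 and the fourth is April 27.
At the standard offset (UTC+02:00), 17:45 UTC + 2h = 19:45 Noride Coast standard time.
Daylight saving runs 13 October 2030 – 27 April 2031; the standard-time date in Noride Coast, 5 March 2031, is inside that window, so Noride Coast is at UTC+03:00.
17:45 UTC + 3h = 20:45 Noride Coast.

20:45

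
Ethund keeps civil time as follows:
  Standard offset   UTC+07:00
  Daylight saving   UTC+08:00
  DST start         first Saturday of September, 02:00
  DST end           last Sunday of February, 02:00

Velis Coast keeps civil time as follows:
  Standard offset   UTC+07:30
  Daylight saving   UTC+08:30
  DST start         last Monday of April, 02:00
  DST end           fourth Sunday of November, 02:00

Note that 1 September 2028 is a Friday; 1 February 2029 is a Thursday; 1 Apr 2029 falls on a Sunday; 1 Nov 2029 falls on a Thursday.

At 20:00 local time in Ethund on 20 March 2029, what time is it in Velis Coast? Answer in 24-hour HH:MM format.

1 September 2028 is a Friday, so the first Saturday is September 2.
1 February 2029 is a Thursday, so Sundays fall on 4, 11, 18, 25; the last is February 25.
20 March 2029 is outside the daylight-saving period (2 September 2028 – 25 February 2029), so Ethund is on standard time, UTC+07:00.
20:00 Ethund − 7h = 13:00 UTC.
1 April 2029 is a Sunday, so Mondays fall on 2, 9, 16, 23, 30; the last is April 30.
1 November 2029 is a Thursday, so the first Sunday is November 4 and the fourth is November 25.
At the standard offset (UTC+07:30), 13:00 UTC + 7h30m = 20:30 Velis Coast standard time.
Daylight saving runs 30 April – 25 November; the standard-time date in Velis Coast, 20 March 2029, is outside that window, so Velis Coast is on standard time at UTC+07:30.
13:00 UTC + 7h30m = 20:30 Velis Coast.

20:30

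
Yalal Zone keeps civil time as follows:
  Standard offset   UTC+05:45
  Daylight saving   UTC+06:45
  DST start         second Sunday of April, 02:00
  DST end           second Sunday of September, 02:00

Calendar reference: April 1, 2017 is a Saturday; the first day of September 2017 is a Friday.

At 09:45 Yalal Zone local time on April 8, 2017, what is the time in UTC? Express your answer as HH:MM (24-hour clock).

1 April 2017 is a Saturday, so the first Sunday is April 2 and the second is April 9.
1 September 2017 is a Friday, so the first Sunday is September 3 and the second is September 10.
Daylight saving runs 9 April – 10 September; April 8, 2017 is outside that window, so Yalal Zone is on standard time at UTC+05:45.
09:45 local − 5h45m = 04:00 UTC.

04:00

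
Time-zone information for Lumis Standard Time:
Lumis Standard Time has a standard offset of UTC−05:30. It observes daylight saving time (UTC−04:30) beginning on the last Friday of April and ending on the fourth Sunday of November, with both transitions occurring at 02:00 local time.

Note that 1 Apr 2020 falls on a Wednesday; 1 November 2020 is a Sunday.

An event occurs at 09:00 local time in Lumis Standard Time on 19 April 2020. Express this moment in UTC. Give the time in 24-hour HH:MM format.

1 April 2020 is a Wednesday, so Fridays fall on 3, 10, 17, 24; the last is April 24.
1 November 2020 is a Sunday, so the first Sunday is November 1 and the fourth is November 22.
Daylight saving runs 24 April – 22 November; 19 April 2020 is outside that window, so Lumis Standard Time is on standard time at UTC−05:30.
09:00 local + 5h30m = 14:30 UTC.

14:30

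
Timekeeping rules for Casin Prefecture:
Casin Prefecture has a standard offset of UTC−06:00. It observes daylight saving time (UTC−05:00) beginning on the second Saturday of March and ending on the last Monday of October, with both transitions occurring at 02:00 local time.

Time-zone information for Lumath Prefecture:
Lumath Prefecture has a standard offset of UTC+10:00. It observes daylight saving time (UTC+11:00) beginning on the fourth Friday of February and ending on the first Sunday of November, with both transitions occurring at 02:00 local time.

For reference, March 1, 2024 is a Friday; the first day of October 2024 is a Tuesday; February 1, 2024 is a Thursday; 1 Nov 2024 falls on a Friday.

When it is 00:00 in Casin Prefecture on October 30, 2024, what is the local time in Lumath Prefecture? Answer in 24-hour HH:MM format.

1 March 2024 is a Friday, so the first Saturday is March 2 and the second is March 9.
1 October 2024 is a Tuesday, so Mondays fall on 7, 14, 21, 28; the last is October 28.
October 30, 2024 is outside the daylight-saving period (9 March – 28 October), so Casin Prefecture is on standard time, UTC−06:00.
00:00 Casin Prefecture + 6h = 06:00 UTC.
1 February 2024 is a Thursday, so the first Friday is February 2 and the fourth is February 23.
1 November 2024 is a Friday, so the first Sunday is November 3.
At the standard offset (UTC+10:00), 06:00 UTC + 10h = 16:00 Lumath Prefecture standard time.
Daylight saving runs 23 February – 3 November; the standard-time date in Lumath Prefecture, October 30, 2024, is inside that window, so Lumath Prefecture is at UTC+11:00.
06:00 UTC + 11h = 17:00 Lumath Prefecture.

17:00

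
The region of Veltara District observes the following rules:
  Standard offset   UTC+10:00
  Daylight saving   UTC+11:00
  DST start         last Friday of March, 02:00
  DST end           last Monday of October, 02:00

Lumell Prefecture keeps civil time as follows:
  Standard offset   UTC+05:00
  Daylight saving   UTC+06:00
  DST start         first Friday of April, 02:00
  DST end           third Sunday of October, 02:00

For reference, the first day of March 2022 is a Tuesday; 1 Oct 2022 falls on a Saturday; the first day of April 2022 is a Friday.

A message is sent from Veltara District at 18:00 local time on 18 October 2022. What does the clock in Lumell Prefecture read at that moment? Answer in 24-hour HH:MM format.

12:00

1 March 2022 is a Tuesday, so Fridays fall on 4, 11, 18, 25; the last is March 25.
1 October 2022 is a Saturday, so Mondays fall on 3, 10, 17, 24, 31; the last is October 31.
18 October 2022 lies within the daylight-saving period (25 March – 31 October), so Veltara District is on daylight time, UTC+11:00.
18:00 Veltara District − 11h = 07:00 UTC.
1 April 2022 is a Friday, so the first Friday is April 1.
1 October 2022 is a Saturday, so the first Sunday is October 2 and the third is October 16.
At the standard offset (UTC+05:00), 07:00 UTC + 5h = 12:00 Lumell Prefecture standard time.
The standard-time date in Lumell Prefecture, 18 October 2022, does not fall between 1 April and 16 October, so daylight saving is not in effect and Lumell Prefecture is at UTC+05:00.
07:00 UTC + 5h = 12:00 Lumell Prefecture.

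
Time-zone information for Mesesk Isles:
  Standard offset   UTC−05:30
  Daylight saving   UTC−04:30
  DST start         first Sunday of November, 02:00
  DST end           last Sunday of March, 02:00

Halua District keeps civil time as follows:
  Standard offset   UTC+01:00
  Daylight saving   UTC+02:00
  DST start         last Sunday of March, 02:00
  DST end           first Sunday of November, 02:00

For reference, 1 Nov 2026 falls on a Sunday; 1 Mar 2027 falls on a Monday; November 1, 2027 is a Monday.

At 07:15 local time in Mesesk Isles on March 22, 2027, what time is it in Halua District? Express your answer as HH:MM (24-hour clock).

12:45

1 November 2026 is a Sunday, so the first Sunday is November 1.
1 March 2027 is a Monday, so Sundays fall on 7, 14, 21, 28; the last is March 28.
March 22, 2027 lies within the daylight-saving period (1 November 2026 – 28 March 2027), so Mesesk Isles is on daylight time, UTC−04:30.
07:15 Mesesk Isles + 4h30m = 11:45 UTC.
1 March 2027 is a Monday, so Sundays fall on 7, 14, 21, 28; the last is March 28.
1 November 2027 is a Monday, so the first Sunday is November 7.
At the standard offset (UTC+01:00), 11:45 UTC + 1h = 12:45 Halua District standard time.
The standard-time date in Halua District, March 22, 2027, does not fall between 28 March and 7 November, so daylight saving is not in effect and Halua District is at UTC+01:00.
11:45 UTC + 1h = 12:45 Halua District.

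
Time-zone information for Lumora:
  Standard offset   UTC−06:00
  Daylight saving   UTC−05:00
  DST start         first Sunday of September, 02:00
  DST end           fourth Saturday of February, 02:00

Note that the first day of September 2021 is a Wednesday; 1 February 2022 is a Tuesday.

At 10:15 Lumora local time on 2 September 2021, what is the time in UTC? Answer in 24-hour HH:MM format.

16:15

1 September 2021 is a Wednesday, so the first Sunday is September 5.
1 February 2022 is a Tuesday, so the first Saturday is February 5 and the fourth is February 26.
Daylight saving runs 5 September 2021 – 26 February 2022; 2 September 2021 is outside that window, so Lumora is on standard time at UTC−06:00.
10:15 local + 6h = 16:15 UTC.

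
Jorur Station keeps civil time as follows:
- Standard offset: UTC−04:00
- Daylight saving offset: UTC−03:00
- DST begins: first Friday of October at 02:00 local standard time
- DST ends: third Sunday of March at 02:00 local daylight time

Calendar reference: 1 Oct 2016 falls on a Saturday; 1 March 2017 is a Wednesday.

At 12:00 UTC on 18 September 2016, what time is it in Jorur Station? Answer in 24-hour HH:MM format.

08:00

1 October 2016 is a Saturday, so the first Friday is October 7.
1 March 2017 is a Wednesday, so the first Sunday is March 5 and the third is March 19.
At the standard offset (UTC−04:00), 12:00 UTC − 4h = 08:00 Jorur Station standard time.
Daylight saving runs 7 October 2016 – 19 March 2017; the standard-time date in Jorur Station, 18 September 2016, is outside that window, so Jorur Station is on standard time at UTC−04:00.
12:00 UTC − 4h = 08:00 local.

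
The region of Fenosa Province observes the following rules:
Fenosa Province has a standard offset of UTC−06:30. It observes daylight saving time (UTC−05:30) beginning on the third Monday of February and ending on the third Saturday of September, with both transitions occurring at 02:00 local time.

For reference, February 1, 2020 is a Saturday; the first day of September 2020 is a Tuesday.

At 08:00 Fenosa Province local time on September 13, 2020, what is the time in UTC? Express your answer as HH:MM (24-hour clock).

1 February 2020 is a Saturday, so the first Monday is February 3 and the third is February 17.
1 September 2020 is a Tuesday, so the first Saturday is September 5 and the third is September 19.
September 13, 2020 lies within the daylight-saving period (17 February – 19 September), so Fenosa Province is on daylight time, UTC−05:30.
08:00 local + 5h30m = 13:30 UTC.

13:30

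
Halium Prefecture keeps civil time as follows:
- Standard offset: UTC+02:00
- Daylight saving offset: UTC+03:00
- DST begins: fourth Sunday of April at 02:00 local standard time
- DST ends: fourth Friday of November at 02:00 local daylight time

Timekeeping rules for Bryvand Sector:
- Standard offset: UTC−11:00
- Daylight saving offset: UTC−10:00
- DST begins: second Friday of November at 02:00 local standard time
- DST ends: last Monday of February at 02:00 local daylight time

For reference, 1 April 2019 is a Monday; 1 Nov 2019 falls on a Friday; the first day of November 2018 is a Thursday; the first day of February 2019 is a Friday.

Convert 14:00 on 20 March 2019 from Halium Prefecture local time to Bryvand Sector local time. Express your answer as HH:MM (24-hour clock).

01:00

1 April 2019 is a Monday, so the first Sunday is April 7 and the fourth is April 28.
1 November 2019 is a Friday, so the first Friday is November 1 and the fourth is November 22.
Daylight saving runs 28 April – 22 November; 20 March 2019 is outside that window, so Halium Prefecture is on standard time at UTC+02:00.
14:00 Halium Prefecture − 2h = 12:00 UTC.
1 November 2018 is a Thursday, so the first Friday is November 2 and the second is November 9.
1 February 2019 is a Friday, so Mondays fall on 4, 11, 18, 25; the last is February 25.
At the standard offset (UTC−11:00), 12:00 UTC − 11h = 01:00 Bryvand Sector standard time.
Daylight saving runs 9 November 2018 – 25 February 2019; the standard-time date in Bryvand Sector, 20 March 2019, is outside that window, so Bryvand Sector is on standard time at UTC−11:00.
12:00 UTC − 11h = 01:00 Bryvand Sector.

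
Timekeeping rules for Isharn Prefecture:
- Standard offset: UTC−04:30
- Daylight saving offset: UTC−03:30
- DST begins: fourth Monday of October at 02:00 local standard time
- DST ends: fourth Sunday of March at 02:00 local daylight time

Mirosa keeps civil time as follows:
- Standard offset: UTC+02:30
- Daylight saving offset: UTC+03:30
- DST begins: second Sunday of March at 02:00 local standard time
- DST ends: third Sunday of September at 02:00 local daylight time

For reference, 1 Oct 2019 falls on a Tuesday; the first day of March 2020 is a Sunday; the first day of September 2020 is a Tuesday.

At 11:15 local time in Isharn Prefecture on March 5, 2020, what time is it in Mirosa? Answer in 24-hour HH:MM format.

1 October 2019 is a Tuesday, so the first Monday is October 7 and the fourth is October 28.
1 March 2020 is a Sunday, so the first Sunday is March 1 and the fourth is March 22.
Daylight saving runs 28 October 2019 – 22 March 2020; March 5, 2020 is inside that window, so Isharn Prefecture is at UTC−03:30.
11:15 Isharn Prefecture + 3h30m = 14:45 UTC.
1 March 2020 is a Sunday, so the first Sunday is March 1 and the second is March 8.
1 September 2020 is a Tuesday, so the first Sunday is September 6 and the third is September 20.
At the standard offset (UTC+02:30), 14:45 UTC + 2h30m = 17:15 Mirosa standard time.
Daylight saving runs 8 March – 20 September; the standard-time date in Mirosa, March 5, 2020, is outside that window, so Mirosa is on standard time at UTC+02:30.
14:45 UTC + 2h30m = 17:15 Mirosa.

17:15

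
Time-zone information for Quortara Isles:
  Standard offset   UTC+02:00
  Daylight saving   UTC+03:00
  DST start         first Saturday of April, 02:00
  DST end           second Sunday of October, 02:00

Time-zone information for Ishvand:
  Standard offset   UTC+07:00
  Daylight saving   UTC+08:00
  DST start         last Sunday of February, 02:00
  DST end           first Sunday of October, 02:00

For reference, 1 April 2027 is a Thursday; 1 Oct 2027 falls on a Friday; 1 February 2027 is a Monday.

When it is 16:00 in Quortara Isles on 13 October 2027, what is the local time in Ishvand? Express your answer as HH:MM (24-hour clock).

1 April 2027 is a Thursday, so the first Saturday is April 3.
1 October 2027 is a Friday, so the first Sunday is October 3 and the second is October 10.
13 October 2027 is outside the daylight-saving period (3 April – 10 October), so Quortara Isles is on standard time, UTC+02:00.
16:00 Quortara Isles − 2h = 14:00 UTC.
1 February 2027 is a Monday, so Sundays fall on 7, 14, 21, 28; the last is February 28.
1 October 2027 is a Friday, so the first Sunday is October 3.
At the standard offset (UTC+07:00), 14:00 UTC + 7h = 21:00 Ishvand standard time.
The standard-time date in Ishvand, 13 October 2027, does not fall between 28 February and 3 October, so daylight saving is not in effect and Ishvand is at UTC+07:00.
14:00 UTC + 7h = 21:00 Ishvand.

21:00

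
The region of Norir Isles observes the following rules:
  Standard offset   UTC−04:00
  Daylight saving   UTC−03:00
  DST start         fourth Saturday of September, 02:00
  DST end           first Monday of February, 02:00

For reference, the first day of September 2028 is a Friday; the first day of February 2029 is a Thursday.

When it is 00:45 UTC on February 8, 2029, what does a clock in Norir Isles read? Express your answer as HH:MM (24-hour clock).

20:45

1 September 2028 is a Friday, so the first Saturday is September 2 and the fourth is September 23.
1 February 2029 is a Thursday, so the first Monday is February 5.
At the standard offset (UTC−04:00), 00:45 UTC − 4h = 20:45 Norir Isles standard time (rolling into the previous day, 7 February 2029).
Daylight saving runs 23 September 2028 – 5 February 2029; the standard-time date in Norir Isles, February 7, 2029, is outside that window, so Norir Isles is on standard time at UTC−04:00.
00:45 UTC − 4h = 20:45 local (rolling into the previous day, 7 February 2029).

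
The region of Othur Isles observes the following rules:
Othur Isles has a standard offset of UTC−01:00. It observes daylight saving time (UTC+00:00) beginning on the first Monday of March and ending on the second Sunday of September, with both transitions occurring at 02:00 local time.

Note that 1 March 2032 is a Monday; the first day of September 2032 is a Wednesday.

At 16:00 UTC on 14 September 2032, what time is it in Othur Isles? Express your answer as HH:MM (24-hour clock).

15:00

1 March 2032 is a Monday, so the first Monday is March 1.
1 September 2032 is a Wednesday, so the first Sunday is September 5 and the second is September 12.
At the standard offset (UTC−01:00), 16:00 UTC − 1h = 15:00 Othur Isles standard time.
The standard-time date in Othur Isles, 14 September 2032, does not fall between 1 March and 12 September, so daylight saving is not in effect and Othur Isles is at UTC−01:00.
16:00 UTC − 1h = 15:00 local.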